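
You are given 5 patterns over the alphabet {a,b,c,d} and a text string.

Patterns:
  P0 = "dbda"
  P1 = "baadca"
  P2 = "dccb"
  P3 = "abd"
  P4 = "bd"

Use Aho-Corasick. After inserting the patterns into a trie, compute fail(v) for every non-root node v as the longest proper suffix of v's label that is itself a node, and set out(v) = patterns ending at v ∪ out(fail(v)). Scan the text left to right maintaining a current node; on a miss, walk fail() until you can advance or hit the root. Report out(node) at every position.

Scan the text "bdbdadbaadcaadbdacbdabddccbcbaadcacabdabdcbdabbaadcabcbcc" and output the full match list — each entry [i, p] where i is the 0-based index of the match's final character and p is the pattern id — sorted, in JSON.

Build automaton:
Trie nodes:
  n0 'ε': a→14 b→5 d→1
  n1 'd': b→2 c→11
  n2 'db': d→3
  n3 'dbd': a→4
  n4 'dbda': ·  ←P0
  n5 'b': a→6 d→17
  n6 'ba': a→7
  n7 'baa': d→8
  n8 'baad': c→9
  n9 'baadc': a→10
  n10 'baadca': ·  ←P1
  n11 'dc': c→12
  n12 'dcc': b→13
  n13 'dccb': ·  ←P2
  n14 'a': b→15
  n15 'ab': d→16
  n16 'abd': ·  ←P3
  n17 'bd': ·  ←P4

Failure links (BFS by depth):
  n1('d'): parent n0 fail=0; on 'd' 0 → fail=0;  out ∅∪∅=∅
  n5('b'): parent n0 fail=0; on 'b' 0 → fail=0;  out ∅∪∅=∅
  n14('a'): parent n0 fail=0; on 'a' 0 → fail=0;  out ∅∪∅=∅
  n2('db'): parent n1 fail=0; on 'b' 0 → fail=5;  out ∅∪∅=∅
  n6('ba'): parent n5 fail=0; on 'a' 0 → fail=14;  out ∅∪∅=∅
  n11('dc'): parent n1 fail=0; on 'c' 0 → fail=0;  out ∅∪∅=∅
  n15('ab'): parent n14 fail=0; on 'b' 0 → fail=5;  out ∅∪∅=∅
  n17('bd'): parent n5 fail=0; on 'd' 0 → fail=1;  out {4}∪∅={4}
  n3('dbd'): parent n2 fail=5; on 'd' 5 → fail=17;  out ∅∪{4}={4}
  n7('baa'): parent n6 fail=14; on 'a' 14→0 → fail=14;  out ∅∪∅=∅
  n12('dcc'): parent n11 fail=0; on 'c' 0 → fail=0;  out ∅∪∅=∅
  n16('abd'): parent n15 fail=5; on 'd' 5 → fail=17;  out {3}∪{4}={3,4}
  n4('dbda'): parent n3 fail=17; on 'a' 17→1→0 → fail=14;  out {0}∪∅={0}
  n8('baad'): parent n7 fail=14; on 'd' 14→0 → fail=1;  out ∅∪∅=∅
  n13('dccb'): parent n12 fail=0; on 'b' 0 → fail=5;  out {2}∪∅={2}
  n9('baadc'): parent n8 fail=1; on 'c' 1 → fail=11;  out ∅∪∅=∅
  n10('baadca'): parent n9 fail=11; on 'a' 11→0 → fail=14;  out {1}∪∅={1}

Scan:
[0] read 'b'  n0⇒n5
[1] read 'd'  n5⇒n17  emit P4@[0:1]
[2] read 'b'  n17⇒n2 (fail-walked)
[3] read 'd'  n2⇒n3  emit P4@[2:3]
[4] read 'a'  n3⇒n4  emit P0@[1:4]
[5] read 'd'  n4⇒n1 (fail-walked)
[6] read 'b'  n1⇒n2
[7] read 'a'  n2⇒n6 (fail-walked)
[8] read 'a'  n6⇒n7
[9] read 'd'  n7⇒n8
[10] read 'c'  n8⇒n9
[11] read 'a'  n9⇒n10  emit P1@[6:11]
[12] read 'a'  n10⇒n14 (fail-walked)
[13] read 'd'  n14⇒n1 (fail-walked)
[14] read 'b'  n1⇒n2
[15] read 'd'  n2⇒n3  emit P4@[14:15]
[16] read 'a'  n3⇒n4  emit P0@[13:16]
[17] read 'c'  n4⇒n0 (fail-walked)
[18] read 'b'  n0⇒n5
[19] read 'd'  n5⇒n17  emit P4@[18:19]
[20] read 'a'  n17⇒n14 (fail-walked)
[21] read 'b'  n14⇒n15
[22] read 'd'  n15⇒n16  emit P3@[20:22],P4@[21:22]
[23] read 'd'  n16⇒n1 (fail-walked)
[24] read 'c'  n1⇒n11
[25] read 'c'  n11⇒n12
[26] read 'b'  n12⇒n13  emit P2@[23:26]
[27] read 'c'  n13⇒n0 (fail-walked)
[28] read 'b'  n0⇒n5
[29] read 'a'  n5⇒n6
[30] read 'a'  n6⇒n7
[31] read 'd'  n7⇒n8
[32] read 'c'  n8⇒n9
[33] read 'a'  n9⇒n10  emit P1@[28:33]
[34] read 'c'  n10⇒n0 (fail-walked)
[35] read 'a'  n0⇒n14
[36] read 'b'  n14⇒n15
[37] read 'd'  n15⇒n16  emit P3@[35:37],P4@[36:37]
[38] read 'a'  n16⇒n14 (fail-walked)
[39] read 'b'  n14⇒n15
[40] read 'd'  n15⇒n16  emit P3@[38:40],P4@[39:40]
[41] read 'c'  n16⇒n11 (fail-walked)
[42] read 'b'  n11⇒n5 (fail-walked)
[43] read 'd'  n5⇒n17  emit P4@[42:43]
[44] read 'a'  n17⇒n14 (fail-walked)
[45] read 'b'  n14⇒n15
[46] read 'b'  n15⇒n5 (fail-walked)
[47] read 'a'  n5⇒n6
[48] read 'a'  n6⇒n7
[49] read 'd'  n7⇒n8
[50] read 'c'  n8⇒n9
[51] read 'a'  n9⇒n10  emit P1@[46:51]
[52] read 'b'  n10⇒n15 (fail-walked)
[53] read 'c'  n15⇒n0 (fail-walked)
[54] read 'b'  n0⇒n5
[55] read 'c'  n5⇒n0 (fail-walked)
[56] read 'c'  n0⇒n0

Matches: [[1,4],[3,4],[4,0],[11,1],[15,4],[16,0],[19,4],[22,3],[22,4],[26,2],[33,1],[37,3],[37,4],[40,3],[40,4],[43,4],[51,1]]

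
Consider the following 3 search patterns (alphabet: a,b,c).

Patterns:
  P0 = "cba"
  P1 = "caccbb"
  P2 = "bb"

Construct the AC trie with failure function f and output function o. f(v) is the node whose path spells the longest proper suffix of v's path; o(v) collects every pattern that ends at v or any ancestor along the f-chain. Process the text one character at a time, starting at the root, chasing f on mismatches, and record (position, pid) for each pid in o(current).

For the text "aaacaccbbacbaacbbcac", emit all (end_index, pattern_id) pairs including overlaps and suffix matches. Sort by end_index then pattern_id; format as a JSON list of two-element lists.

Construct AC machine:
Trie nodes:
  n0 'ε': b→9 c→1
  n1 'c': a→4 b→2
  n2 'cb': a→3
  n3 'cba': ·  [P0 ends]
  n4 'ca': c→5
  n5 'cac': c→6
  n6 'cacc': b→7
  n7 'caccb': b→8
  n8 'caccbb': ·  [P1 ends]
  n9 'b': b→10
  n10 'bb': ·  [P2 ends]

Failure links (BFS by depth):
  n1('c'): parent n0 fail=0; on 'c' 0 → fail=0;  out ∅∪∅=∅
  n9('b'): parent n0 fail=0; on 'b' 0 → fail=0;  out ∅∪∅=∅
  n2('cb'): parent n1 fail=0; on 'b' 0 → fail=9;  out ∅∪∅=∅
  n4('ca'): parent n1 fail=0; on 'a' 0 → fail=0;  out ∅∪∅=∅
  n10('bb'): parent n9 fail=0; on 'b' 0 → fail=9;  out {2}∪∅={2}
  n3('cba'): parent n2 fail=9; on 'a' 9→0 → fail=0;  out {0}∪∅={0}
  n5('cac'): parent n4 fail=0; on 'c' 0 → fail=1;  out ∅∪∅=∅
  n6('cacc'): parent n5 fail=1; on 'c' 1→0 → fail=1;  out ∅∪∅=∅
  n7('caccb'): parent n6 fail=1; on 'b' 1 → fail=2;  out ∅∪∅=∅
  n8('caccbb'): parent n7 fail=2; on 'b' 2→9 → fail=10;  out {1}∪{2}={1,2}

Scan:
i=0 'a': node 0→0
i=1 'a': node 0→0
i=2 'a': node 0→0
i=3 'c': node 0→1
i=4 'a': node 1→4
i=5 'c': node 4→5
i=6 'c': node 5→6
i=7 'b': node 6→7
i=8 'b': node 7→8  ** P1@[3:8],P2@[7:8]
i=9 'a': node 8→0 ·f
i=10 'c': node 0→1
i=11 'b': node 1→2
i=12 'a': node 2→3  ** P0@[10:12]
i=13 'a': node 3→0 ·f
i=14 'c': node 0→1
i=15 'b': node 1→2
i=16 'b': node 2→10 ·f  ** P2@[15:16]
i=17 'c': node 10→1 ·f
i=18 'a': node 1→4
i=19 'c': node 4→5

Matches: [[8,1],[8,2],[12,0],[16,2]]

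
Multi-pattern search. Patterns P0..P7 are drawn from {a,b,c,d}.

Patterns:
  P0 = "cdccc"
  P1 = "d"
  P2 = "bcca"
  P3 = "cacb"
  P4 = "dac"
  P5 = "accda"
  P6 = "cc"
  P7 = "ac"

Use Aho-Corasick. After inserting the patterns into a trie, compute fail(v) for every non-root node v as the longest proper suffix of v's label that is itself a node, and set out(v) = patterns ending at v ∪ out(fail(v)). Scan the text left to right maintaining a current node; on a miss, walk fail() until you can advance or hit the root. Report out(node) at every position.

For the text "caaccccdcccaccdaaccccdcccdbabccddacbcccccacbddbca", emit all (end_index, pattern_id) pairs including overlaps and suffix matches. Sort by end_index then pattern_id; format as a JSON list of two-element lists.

Build:
Trie (insert patterns):
  0='ε' goto a→16 b→7 c→1 d→6
  1='c' goto a→11 c→21 d→2
  2='cd' goto c→3
  3='cdc' goto c→4
  4='cdcc' goto c→5
  5='cdccc' goto ·  ←P0
  6='d' goto a→14  ←P1
  7='b' goto c→8
  8='bc' goto c→9
  9='bcc' goto a→10
  10='bcca' goto ·  ←P2
  11='ca' goto c→12
  12='cac' goto b→13
  13='cacb' goto ·  ←P3
  14='da' goto c→15
  15='dac' goto ·  ←P4
  16='a' goto c→17
  17='ac' goto c→18  ←P7
  18='acc' goto d→19
  19='accd' goto a→20
  20='accda' goto ·  ←P5
  21='cc' goto ·  ←P6

BFS fail/out derivation:
  n1('c'): parent n0 fail=0; on 'c' 0 → fail=0;  out ∅∪∅=∅
  n6('d'): parent n0 fail=0; on 'd' 0 → fail=0;  out {1}∪∅={1}
  n7('b'): parent n0 fail=0; on 'b' 0 → fail=0;  out ∅∪∅=∅
  n16('a'): parent n0 fail=0; on 'a' 0 → fail=0;  out ∅∪∅=∅
  n2('cd'): parent n1 fail=0; on 'd' 0 → fail=6;  out ∅∪{1}={1}
  n8('bc'): parent n7 fail=0; on 'c' 0 → fail=1;  out ∅∪∅=∅
  n11('ca'): parent n1 fail=0; on 'a' 0 → fail=16;  out ∅∪∅=∅
  n14('da'): parent n6 fail=0; on 'a' 0 → fail=16;  out ∅∪∅=∅
  n17('ac'): parent n16 fail=0; on 'c' 0 → fail=1;  out {7}∪∅={7}
  n21('cc'): parent n1 fail=0; on 'c' 0 → fail=1;  out {6}∪∅={6}
  n3('cdc'): parent n2 fail=6; on 'c' 6→0 → fail=1;  out ∅∪∅=∅
  n9('bcc'): parent n8 fail=1; on 'c' 1 → fail=21;  out ∅∪{6}={6}
  n12('cac'): parent n11 fail=16; on 'c' 16 → fail=17;  out ∅∪{7}={7}
  n15('dac'): parent n14 fail=16; on 'c' 16 → fail=17;  out {4}∪{7}={4,7}
  n18('acc'): parent n17 fail=1; on 'c' 1 → fail=21;  out ∅∪{6}={6}
  n4('cdcc'): parent n3 fail=1; on 'c' 1 → fail=21;  out ∅∪{6}={6}
  n10('bcca'): parent n9 fail=21; on 'a' 21→1 → fail=11;  out {2}∪∅={2}
  n13('cacb'): parent n12 fail=17; on 'b' 17→1→0 → fail=7;  out {3}∪∅={3}
  n19('accd'): parent n18 fail=21; on 'd' 21→1 → fail=2;  out ∅∪{1}={1}
  n5('cdccc'): parent n4 fail=21; on 'c' 21→1 → fail=21;  out {0}∪{6}={0,6}
  n20('accda'): parent n19 fail=2; on 'a' 2→6 → fail=14;  out {5}∪∅={5}

Scan:
i=0 'c': node 0→1
i=1 'a': node 1→11
i=2 'a': node 11→16 (via fail)
i=3 'c': node 16→17  emit P7@[2:3]
i=4 'c': node 17→18  emit P6@[3:4]
i=5 'c': node 18→21 (via fail)  emit P6@[4:5]
i=6 'c': node 21→21 (via fail)  emit P6@[5:6]
i=7 'd': node 21→2 (via fail)  emit P1@[7:7]
i=8 'c': node 2→3
i=9 'c': node 3→4  emit P6@[8:9]
i=10 'c': node 4→5  emit P0@[6:10],P6@[9:10]
i=11 'a': node 5→11 (via fail)
i=12 'c': node 11→12  emit P7@[11:12]
i=13 'c': node 12→18 (via fail)  emit P6@[12:13]
i=14 'd': node 18→19  emit P1@[14:14]
i=15 'a': node 19→20  emit P5@[11:15]
i=16 'a': node 20→16 (via fail)
i=17 'c': node 16→17  emit P7@[16:17]
i=18 'c': node 17→18  emit P6@[17:18]
i=19 'c': node 18→21 (via fail)  emit P6@[18:19]
i=20 'c': node 21→21 (via fail)  emit P6@[19:20]
i=21 'd': node 21→2 (via fail)  emit P1@[21:21]
i=22 'c': node 2→3
i=23 'c': node 3→4  emit P6@[22:23]
i=24 'c': node 4→5  emit P0@[20:24],P6@[23:24]
i=25 'd': node 5→2 (via fail)  emit P1@[25:25]
i=26 'b': node 2→7 (via fail)
i=27 'a': node 7→16 (via fail)
i=28 'b': node 16→7 (via fail)
i=29 'c': node 7→8
i=30 'c': node 8→9  emit P6@[29:30]
i=31 'd': node 9→2 (via fail)  emit P1@[31:31]
i=32 'd': node 2→6 (via fail)  emit P1@[32:32]
i=33 'a': node 6→14
i=34 'c': node 14→15  emit P4@[32:34],P7@[33:34]
i=35 'b': node 15→7 (via fail)
i=36 'c': node 7→8
i=37 'c': node 8→9  emit P6@[36:37]
i=38 'c': node 9→21 (via fail)  emit P6@[37:38]
i=39 'c': node 21→21 (via fail)  emit P6@[38:39]
i=40 'c': node 21→21 (via fail)  emit P6@[39:40]
i=41 'a': node 21→11 (via fail)
i=42 'c': node 11→12  emit P7@[41:42]
i=43 'b': node 12→13  emit P3@[40:43]
i=44 'd': node 13→6 (via fail)  emit P1@[44:44]
i=45 'd': node 6→6 (via fail)  emit P1@[45:45]
i=46 'b': node 6→7 (via fail)
i=47 'c': node 7→8
i=48 'a': node 8→11 (via fail)

Matches: [[3,7],[4,6],[5,6],[6,6],[7,1],[9,6],[10,0],[10,6],[12,7],[13,6],[14,1],[15,5],[17,7],[18,6],[19,6],[20,6],[21,1],[23,6],[24,0],[24,6],[25,1],[30,6],[31,1],[32,1],[34,4],[34,7],[37,6],[38,6],[39,6],[40,6],[42,7],[43,3],[44,1],[45,1]]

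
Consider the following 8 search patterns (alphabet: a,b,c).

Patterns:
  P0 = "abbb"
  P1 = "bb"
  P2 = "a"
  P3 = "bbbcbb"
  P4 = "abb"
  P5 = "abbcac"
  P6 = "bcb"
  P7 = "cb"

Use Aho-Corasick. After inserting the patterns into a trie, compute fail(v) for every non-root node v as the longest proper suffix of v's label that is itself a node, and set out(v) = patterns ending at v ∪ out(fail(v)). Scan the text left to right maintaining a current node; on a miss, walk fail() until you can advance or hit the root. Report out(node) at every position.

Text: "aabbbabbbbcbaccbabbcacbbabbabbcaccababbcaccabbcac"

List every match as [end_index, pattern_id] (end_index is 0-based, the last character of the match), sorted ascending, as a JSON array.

Build:
Trie nodes:
  n0 'ε': a→1 b→5 c→16
  n1 'a': b→2  [P2 ends]
  n2 'ab': b→3
  n3 'abb': b→4 c→11  [P4 ends]
  n4 'abbb': ·  [P0 ends]
  n5 'b': b→6 c→14
  n6 'bb': b→7  [P1 ends]
  n7 'bbb': c→8
  n8 'bbbc': b→9
  n9 'bbbcb': b→10
  n10 'bbbcbb': ·  [P3 ends]
  n11 'abbc': a→12
  n12 'abbca': c→13
  n13 'abbcac': ·  [P5 ends]
  n14 'bc': b→15
  n15 'bcb': ·  [P6 ends]
  n16 'c': b→17
  n17 'cb': ·  [P7 ends]

Failure links (BFS by depth):
  n1('a'): parent n0 fail=0; on 'a' 0 → fail=0;  out {2}∪∅={2}
  n5('b'): parent n0 fail=0; on 'b' 0 → fail=0;  out ∅∪∅=∅
  n16('c'): parent n0 fail=0; on 'c' 0 → fail=0;  out ∅∪∅=∅
  n2('ab'): parent n1 fail=0; on 'b' 0 → fail=5;  out ∅∪∅=∅
  n6('bb'): parent n5 fail=0; on 'b' 0 → fail=5;  out {1}∪∅={1}
  n14('bc'): parent n5 fail=0; on 'c' 0 → fail=16;  out ∅∪∅=∅
  n17('cb'): parent n16 fail=0; on 'b' 0 → fail=5;  out {7}∪∅={7}
  n3('abb'): parent n2 fail=5; on 'b' 5 → fail=6;  out {4}∪{1}={1,4}
  n7('bbb'): parent n6 fail=5; on 'b' 5 → fail=6;  out ∅∪{1}={1}
  n15('bcb'): parent n14 fail=16; on 'b' 16 → fail=17;  out {6}∪{7}={6,7}
  n4('abbb'): parent n3 fail=6; on 'b' 6 → fail=7;  out {0}∪{1}={0,1}
  n8('bbbc'): parent n7 fail=6; on 'c' 6→5 → fail=14;  out ∅∪∅=∅
  n11('abbc'): parent n3 fail=6; on 'c' 6→5 → fail=14;  out ∅∪∅=∅
  n9('bbbcb'): parent n8 fail=14; on 'b' 14 → fail=15;  out ∅∪{6,7}={6,7}
  n12('abbca'): parent n11 fail=14; on 'a' 14→16→0 → fail=1;  out ∅∪{2}={2}
  n10('bbbcbb'): parent n9 fail=15; on 'b' 15→17→5 → fail=6;  out {3}∪{1}={1,3}
  n13('abbcac'): parent n12 fail=1; on 'c' 1→0 → fail=16;  out {5}∪∅={5}

Text stream:
[0] read 'a'  n0⇒n1  emit P2@[0:0]
[1] read 'a'  n1⇒n1 ·f  emit P2@[1:1]
[2] read 'b'  n1⇒n2
[3] read 'b'  n2⇒n3  emit P1@[2:3],P4@[1:3]
[4] read 'b'  n3⇒n4  emit P0@[1:4],P1@[3:4]
[5] read 'a'  n4⇒n1 ·f  emit P2@[5:5]
[6] read 'b'  n1⇒n2
[7] read 'b'  n2⇒n3  emit P1@[6:7],P4@[5:7]
[8] read 'b'  n3⇒n4  emit P0@[5:8],P1@[7:8]
[9] read 'b'  n4⇒n7 ·f  emit P1@[8:9]
[10] read 'c'  n7⇒n8
[11] read 'b'  n8⇒n9  emit P6@[9:11],P7@[10:11]
[12] read 'a'  n9⇒n1 ·f  emit P2@[12:12]
[13] read 'c'  n1⇒n16 ·f
[14] read 'c'  n16⇒n16 ·f
[15] read 'b'  n16⇒n17  emit P7@[14:15]
[16] read 'a'  n17⇒n1 ·f  emit P2@[16:16]
[17] read 'b'  n1⇒n2
[18] read 'b'  n2⇒n3  emit P1@[17:18],P4@[16:18]
[19] read 'c'  n3⇒n11
[20] read 'a'  n11⇒n12  emit P2@[20:20]
[21] read 'c'  n12⇒n13  emit P5@[16:21]
[22] read 'b'  n13⇒n17 ·f  emit P7@[21:22]
[23] read 'b'  n17⇒n6 ·f  emit P1@[22:23]
[24] read 'a'  n6⇒n1 ·f  emit P2@[24:24]
[25] read 'b'  n1⇒n2
[26] read 'b'  n2⇒n3  emit P1@[25:26],P4@[24:26]
[27] read 'a'  n3⇒n1 ·f  emit P2@[27:27]
[28] read 'b'  n1⇒n2
[29] read 'b'  n2⇒n3  emit P1@[28:29],P4@[27:29]
[30] read 'c'  n3⇒n11
[31] read 'a'  n11⇒n12  emit P2@[31:31]
[32] read 'c'  n12⇒n13  emit P5@[27:32]
[33] read 'c'  n13⇒n16 ·f
[34] read 'a'  n16⇒n1 ·f  emit P2@[34:34]
[35] read 'b'  n1⇒n2
[36] read 'a'  n2⇒n1 ·f  emit P2@[36:36]
[37] read 'b'  n1⇒n2
[38] read 'b'  n2⇒n3  emit P1@[37:38],P4@[36:38]
[39] read 'c'  n3⇒n11
[40] read 'a'  n11⇒n12  emit P2@[40:40]
[41] read 'c'  n12⇒n13  emit P5@[36:41]
[42] read 'c'  n13⇒n16 ·f
[43] read 'a'  n16⇒n1 ·f  emit P2@[43:43]
[44] read 'b'  n1⇒n2
[45] read 'b'  n2⇒n3  emit P1@[44:45],P4@[43:45]
[46] read 'c'  n3⇒n11
[47] read 'a'  n11⇒n12  emit P2@[47:47]
[48] read 'c'  n12⇒n13  emit P5@[43:48]

All matches (sorted): [[0,2],[1,2],[3,1],[3,4],[4,0],[4,1],[5,2],[7,1],[7,4],[8,0],[8,1],[9,1],[11,6],[11,7],[12,2],[15,7],[16,2],[18,1],[18,4],[20,2],[21,5],[22,7],[23,1],[24,2],[26,1],[26,4],[27,2],[29,1],[29,4],[31,2],[32,5],[34,2],[36,2],[38,1],[38,4],[40,2],[41,5],[43,2],[45,1],[45,4],[47,2],[48,5]]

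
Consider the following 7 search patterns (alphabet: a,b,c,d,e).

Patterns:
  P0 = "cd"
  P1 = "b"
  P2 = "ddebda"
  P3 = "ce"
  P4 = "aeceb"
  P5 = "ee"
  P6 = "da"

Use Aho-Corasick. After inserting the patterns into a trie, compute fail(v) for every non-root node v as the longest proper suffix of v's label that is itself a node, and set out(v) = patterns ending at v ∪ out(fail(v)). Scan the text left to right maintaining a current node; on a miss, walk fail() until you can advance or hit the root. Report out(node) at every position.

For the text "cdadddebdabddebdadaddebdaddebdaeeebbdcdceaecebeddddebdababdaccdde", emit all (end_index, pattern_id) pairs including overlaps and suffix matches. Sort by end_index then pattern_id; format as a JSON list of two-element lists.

Build automaton:
Trie (insert patterns):
  0='ε' goto a→11 b→3 c→1 d→4 e→16
  1='c' goto d→2 e→10
  2='cd' goto ·  ←P0
  3='b' goto ·  ←P1
  4='d' goto a→18 d→5
  5='dd' goto e→6
  6='dde' goto b→7
  7='ddeb' goto d→8
  8='ddebd' goto a→9
  9='ddebda' goto ·  ←P2
  10='ce' goto ·  ←P3
  11='a' goto e→12
  12='ae' goto c→13
  13='aec' goto e→14
  14='aece' goto b→15
  15='aeceb' goto ·  ←P4
  16='e' goto e→17
  17='ee' goto ·  ←P5
  18='da' goto ·  ←P6

Failure links (BFS by depth):
  n1('c'): parent n0 fail=0; on 'c' 0 → fail=0;  out ∅∪∅=∅
  n3('b'): parent n0 fail=0; on 'b' 0 → fail=0;  out {1}∪∅={1}
  n4('d'): parent n0 fail=0; on 'd' 0 → fail=0;  out ∅∪∅=∅
  n11('a'): parent n0 fail=0; on 'a' 0 → fail=0;  out ∅∪∅=∅
  n16('e'): parent n0 fail=0; on 'e' 0 → fail=0;  out ∅∪∅=∅
  n2('cd'): parent n1 fail=0; on 'd' 0 → fail=4;  out {0}∪∅={0}
  n5('dd'): parent n4 fail=0; on 'd' 0 → fail=4;  out ∅∪∅=∅
  n10('ce'): parent n1 fail=0; on 'e' 0 → fail=16;  out {3}∪∅={3}
  n12('ae'): parent n11 fail=0; on 'e' 0 → fail=16;  out ∅∪∅=∅
  n17('ee'): parent n16 fail=0; on 'e' 0 → fail=16;  out {5}∪∅={5}
  n18('da'): parent n4 fail=0; on 'a' 0 → fail=11;  out {6}∪∅={6}
  n6('dde'): parent n5 fail=4; on 'e' 4→0 → fail=16;  out ∅∪∅=∅
  n13('aec'): parent n12 fail=16; on 'c' 16→0 → fail=1;  out ∅∪∅=∅
  n7('ddeb'): parent n6 fail=16; on 'b' 16→0 → fail=3;  out ∅∪{1}={1}
  n14('aece'): parent n13 fail=1; on 'e' 1 → fail=10;  out ∅∪{3}={3}
  n8('ddebd'): parent n7 fail=3; on 'd' 3→0 → fail=4;  out ∅∪∅=∅
  n15('aeceb'): parent n14 fail=10; on 'b' 10→16→0 → fail=3;  out {4}∪{1}={1,4}
  n9('ddebda'): parent n8 fail=4; on 'a' 4 → fail=18;  out {2}∪{6}={2,6}

Scan:
pos 0 'c': at 1
pos 1 'd': at 2  ** P0@[0:1]
pos 2 'a': at 18 ·f  ** P6@[1:2]
pos 3 'd': at 4 ·f
pos 4 'd': at 5
pos 5 'd': at 5 ·f
pos 6 'e': at 6
pos 7 'b': at 7  ** P1@[7:7]
pos 8 'd': at 8
pos 9 'a': at 9  ** P2@[4:9],P6@[8:9]
pos 10 'b': at 3 ·f  ** P1@[10:10]
pos 11 'd': at 4 ·f
pos 12 'd': at 5
pos 13 'e': at 6
pos 14 'b': at 7  ** P1@[14:14]
pos 15 'd': at 8
pos 16 'a': at 9  ** P2@[11:16],P6@[15:16]
pos 17 'd': at 4 ·f
pos 18 'a': at 18  ** P6@[17:18]
pos 19 'd': at 4 ·f
pos 20 'd': at 5
pos 21 'e': at 6
pos 22 'b': at 7  ** P1@[22:22]
pos 23 'd': at 8
pos 24 'a': at 9  ** P2@[19:24],P6@[23:24]
pos 25 'd': at 4 ·f
pos 26 'd': at 5
pos 27 'e': at 6
pos 28 'b': at 7  ** P1@[28:28]
pos 29 'd': at 8
pos 30 'a': at 9  ** P2@[25:30],P6@[29:30]
pos 31 'e': at 12 ·f
pos 32 'e': at 17 ·f  ** P5@[31:32]
pos 33 'e': at 17 ·f  ** P5@[32:33]
pos 34 'b': at 3 ·f  ** P1@[34:34]
pos 35 'b': at 3 ·f  ** P1@[35:35]
pos 36 'd': at 4 ·f
pos 37 'c': at 1 ·f
pos 38 'd': at 2  ** P0@[37:38]
pos 39 'c': at 1 ·f
pos 40 'e': at 10  ** P3@[39:40]
pos 41 'a': at 11 ·f
pos 42 'e': at 12
pos 43 'c': at 13
pos 44 'e': at 14  ** P3@[43:44]
pos 45 'b': at 15  ** P1@[45:45],P4@[41:45]
pos 46 'e': at 16 ·f
pos 47 'd': at 4 ·f
pos 48 'd': at 5
pos 49 'd': at 5 ·f
pos 50 'd': at 5 ·f
pos 51 'e': at 6
pos 52 'b': at 7  ** P1@[52:52]
pos 53 'd': at 8
pos 54 'a': at 9  ** P2@[49:54],P6@[53:54]
pos 55 'b': at 3 ·f  ** P1@[55:55]
pos 56 'a': at 11 ·f
pos 57 'b': at 3 ·f  ** P1@[57:57]
pos 58 'd': at 4 ·f
pos 59 'a': at 18  ** P6@[58:59]
pos 60 'c': at 1 ·f
pos 61 'c': at 1 ·f
pos 62 'd': at 2  ** P0@[61:62]
pos 63 'd': at 5 ·f
pos 64 'e': at 6

All matches (sorted): [[1,0],[2,6],[7,1],[9,2],[9,6],[10,1],[14,1],[16,2],[16,6],[18,6],[22,1],[24,2],[24,6],[28,1],[30,2],[30,6],[32,5],[33,5],[34,1],[35,1],[38,0],[40,3],[44,3],[45,1],[45,4],[52,1],[54,2],[54,6],[55,1],[57,1],[59,6],[62,0]]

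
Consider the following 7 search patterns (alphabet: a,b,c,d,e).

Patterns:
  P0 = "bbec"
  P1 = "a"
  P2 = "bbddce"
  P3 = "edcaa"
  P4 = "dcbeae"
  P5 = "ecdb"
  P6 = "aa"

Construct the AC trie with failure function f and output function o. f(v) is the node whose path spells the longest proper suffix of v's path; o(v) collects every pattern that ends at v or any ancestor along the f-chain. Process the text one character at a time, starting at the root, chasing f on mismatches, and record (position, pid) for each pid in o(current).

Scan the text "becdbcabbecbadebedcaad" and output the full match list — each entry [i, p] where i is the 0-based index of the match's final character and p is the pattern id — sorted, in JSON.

Construct AC machine:
Trie nodes:
  n0 'ε': a→5 b→1 d→15 e→10
  n1 'b': b→2
  n2 'bb': d→6 e→3
  n3 'bbe': c→4
  n4 'bbec': ·  ←P0
  n5 'a': a→24  ←P1
  n6 'bbd': d→7
  n7 'bbdd': c→8
  n8 'bbddc': e→9
  n9 'bbddce': ·  ←P2
  n10 'e': c→21 d→11
  n11 'ed': c→12
  n12 'edc': a→13
  n13 'edca': a→14
  n14 'edcaa': ·  ←P3
  n15 'd': c→16
  n16 'dc': b→17
  n17 'dcb': e→18
  n18 'dcbe': a→19
  n19 'dcbea': e→20
  n20 'dcbeae': ·  ←P4
  n21 'ec': d→22
  n22 'ecd': b→23
  n23 'ecdb': ·  ←P5
  n24 'aa': ·  ←P6

BFS fail/out derivation:
  fail(1) 'b': from fail(0)=0 chase 'b': 0 ⇒ 0;  out=∅∪out(0)=∅
  fail(5) 'a': from fail(0)=0 chase 'a': 0 ⇒ 0;  out={1}∪out(0)={1}
  fail(10) 'e': from fail(0)=0 chase 'e': 0 ⇒ 0;  out=∅∪out(0)=∅
  fail(15) 'd': from fail(0)=0 chase 'd': 0 ⇒ 0;  out=∅∪out(0)=∅
  fail(2) 'bb': from fail(1)=0 chase 'b': 0 ⇒ 1;  out=∅∪out(1)=∅
  fail(11) 'ed': from fail(10)=0 chase 'd': 0 ⇒ 15;  out=∅∪out(15)=∅
  fail(16) 'dc': from fail(15)=0 chase 'c': 0 ⇒ 0;  out=∅∪out(0)=∅
  fail(21) 'ec': from fail(10)=0 chase 'c': 0 ⇒ 0;  out=∅∪out(0)=∅
  fail(24) 'aa': from fail(5)=0 chase 'a': 0 ⇒ 5;  out={6}∪out(5)={1,6}
  fail(3) 'bbe': from fail(2)=1 chase 'e': 1→0 ⇒ 10;  out=∅∪out(10)=∅
  fail(6) 'bbd': from fail(2)=1 chase 'd': 1→0 ⇒ 15;  out=∅∪out(15)=∅
  fail(12) 'edc': from fail(11)=15 chase 'c': 15 ⇒ 16;  out=∅∪out(16)=∅
  fail(17) 'dcb': from fail(16)=0 chase 'b': 0 ⇒ 1;  out=∅∪out(1)=∅
  fail(22) 'ecd': from fail(21)=0 chase 'd': 0 ⇒ 15;  out=∅∪out(15)=∅
  fail(4) 'bbec': from fail(3)=10 chase 'c': 10 ⇒ 21;  out={0}∪out(21)={0}
  fail(7) 'bbdd': from fail(6)=15 chase 'd': 15→0 ⇒ 15;  out=∅∪out(15)=∅
  fail(13) 'edca': from fail(12)=16 chase 'a': 16→0 ⇒ 5;  out=∅∪out(5)={1}
  fail(18) 'dcbe': from fail(17)=1 chase 'e': 1→0 ⇒ 10;  out=∅∪out(10)=∅
  fail(23) 'ecdb': from fail(22)=15 chase 'b': 15→0 ⇒ 1;  out={5}∪out(1)={5}
  fail(8) 'bbddc': from fail(7)=15 chase 'c': 15 ⇒ 16;  out=∅∪out(16)=∅
  fail(14) 'edcaa': from fail(13)=5 chase 'a': 5 ⇒ 24;  out={3}∪out(24)={1,3,6}
  fail(19) 'dcbea': from fail(18)=10 chase 'a': 10→0 ⇒ 5;  out=∅∪out(5)={1}
  fail(9) 'bbddce': from fail(8)=16 chase 'e': 16→0 ⇒ 10;  out={2}∪out(10)={2}
  fail(20) 'dcbeae': from fail(19)=5 chase 'e': 5→0 ⇒ 10;  out={4}∪out(10)={4}

Text stream:
i=0 'b': node 0→1
i=1 'e': node 1→10 (via fail)
i=2 'c': node 10→21
i=3 'd': node 21→22
i=4 'b': node 22→23  → match P5@[1:4]
i=5 'c': node 23→0 (via fail)
i=6 'a': node 0→5  → match P1@[6:6]
i=7 'b': node 5→1 (via fail)
i=8 'b': node 1→2
i=9 'e': node 2→3
i=10 'c': node 3→4  → match P0@[7:10]
i=11 'b': node 4→1 (via fail)
i=12 'a': node 1→5 (via fail)  → match P1@[12:12]
i=13 'd': node 5→15 (via fail)
i=14 'e': node 15→10 (via fail)
i=15 'b': node 10→1 (via fail)
i=16 'e': node 1→10 (via fail)
i=17 'd': node 10→11
i=18 'c': node 11→12
i=19 'a': node 12→13  → match P1@[19:19]
i=20 'a': node 13→14  → match P1@[20:20],P3@[16:20],P6@[19:20]
i=21 'd': node 14→15 (via fail)

Result: [[4,5],[6,1],[10,0],[12,1],[19,1],[20,1],[20,3],[20,6]]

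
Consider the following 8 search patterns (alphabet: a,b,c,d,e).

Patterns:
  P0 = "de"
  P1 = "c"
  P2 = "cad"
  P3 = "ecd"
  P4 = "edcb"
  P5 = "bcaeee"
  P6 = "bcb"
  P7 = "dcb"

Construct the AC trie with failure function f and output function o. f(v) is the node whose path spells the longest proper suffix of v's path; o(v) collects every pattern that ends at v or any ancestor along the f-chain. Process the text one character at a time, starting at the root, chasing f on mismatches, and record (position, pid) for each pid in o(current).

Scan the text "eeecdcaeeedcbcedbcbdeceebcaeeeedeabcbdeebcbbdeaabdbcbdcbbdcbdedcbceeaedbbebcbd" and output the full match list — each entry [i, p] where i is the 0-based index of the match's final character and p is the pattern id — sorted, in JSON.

Build automaton:
Trie (insert patterns):
  n0 'ε': b→12 c→3 d→1 e→6
  n1 'd': c→19 e→2
  n2 'de': ·  [P0 ends]
  n3 'c': a→4  [P1 ends]
  n4 'ca': d→5
  n5 'cad': ·  [P2 ends]
  n6 'e': c→7 d→9
  n7 'ec': d→8
  n8 'ecd': ·  [P3 ends]
  n9 'ed': c→10
  n10 'edc': b→11
  n11 'edcb': ·  [P4 ends]
  n12 'b': c→13
  n13 'bc': a→14 b→18
  n14 'bca': e→15
  n15 'bcae': e→16
  n16 'bcaee': e→17
  n17 'bcaeee': ·  [P5 ends]
  n18 'bcb': ·  [P6 ends]
  n19 'dc': b→20
  n20 'dcb': ·  [P7 ends]

Failure links (BFS by depth):
  n1('d'): parent n0 fail=0; on 'd' 0 → fail=0;  out ∅∪∅=∅
  n3('c'): parent n0 fail=0; on 'c' 0 → fail=0;  out {1}∪∅={1}
  n6('e'): parent n0 fail=0; on 'e' 0 → fail=0;  out ∅∪∅=∅
  n12('b'): parent n0 fail=0; on 'b' 0 → fail=0;  out ∅∪∅=∅
  n2('de'): parent n1 fail=0; on 'e' 0 → fail=6;  out {0}∪∅={0}
  n4('ca'): parent n3 fail=0; on 'a' 0 → fail=0;  out ∅∪∅=∅
  n7('ec'): parent n6 fail=0; on 'c' 0 → fail=3;  out ∅∪{1}={1}
  n9('ed'): parent n6 fail=0; on 'd' 0 → fail=1;  out ∅∪∅=∅
  n13('bc'): parent n12 fail=0; on 'c' 0 → fail=3;  out ∅∪{1}={1}
  n19('dc'): parent n1 fail=0; on 'c' 0 → fail=3;  out ∅∪{1}={1}
  n5('cad'): parent n4 fail=0; on 'd' 0 → fail=1;  out {2}∪∅={2}
  n8('ecd'): parent n7 fail=3; on 'd' 3→0 → fail=1;  out {3}∪∅={3}
  n10('edc'): parent n9 fail=1; on 'c' 1 → fail=19;  out ∅∪{1}={1}
  n14('bca'): parent n13 fail=3; on 'a' 3 → fail=4;  out ∅∪∅=∅
  n18('bcb'): parent n13 fail=3; on 'b' 3→0 → fail=12;  out {6}∪∅={6}
  n20('dcb'): parent n19 fail=3; on 'b' 3→0 → fail=12;  out {7}∪∅={7}
  n11('edcb'): parent n10 fail=19; on 'b' 19 → fail=20;  out {4}∪{7}={4,7}
  n15('bcae'): parent n14 fail=4; on 'e' 4→0 → fail=6;  out ∅∪∅=∅
  n16('bcaee'): parent n15 fail=6; on 'e' 6→0 → fail=6;  out ∅∪∅=∅
  n17('bcaeee'): parent n16 fail=6; on 'e' 6→0 → fail=6;  out {5}∪∅={5}

Scan:
i=0 'e': node 0→6
i=1 'e': node 6→6 ·f
i=2 'e': node 6→6 ·f
i=3 'c': node 6→7  ** P1@[3:3]
i=4 'd': node 7→8  ** P3@[2:4]
i=5 'c': node 8→19 ·f  ** P1@[5:5]
i=6 'a': node 19→4 ·f
i=7 'e': node 4→6 ·f
i=8 'e': node 6→6 ·f
i=9 'e': node 6→6 ·f
i=10 'd': node 6→9
i=11 'c': node 9→10  ** P1@[11:11]
i=12 'b': node 10→11  ** P4@[9:12],P7@[10:12]
i=13 'c': node 11→13 ·f  ** P1@[13:13]
i=14 'e': node 13→6 ·f
i=15 'd': node 6→9
i=16 'b': node 9→12 ·f
i=17 'c': node 12→13  ** P1@[17:17]
i=18 'b': node 13→18  ** P6@[16:18]
i=19 'd': node 18→1 ·f
i=20 'e': node 1→2  ** P0@[19:20]
i=21 'c': node 2→7 ·f  ** P1@[21:21]
i=22 'e': node 7→6 ·f
i=23 'e': node 6→6 ·f
i=24 'b': node 6→12 ·f
i=25 'c': node 12→13  ** P1@[25:25]
i=26 'a': node 13→14
i=27 'e': node 14→15
i=28 'e': node 15→16
i=29 'e': node 16→17  ** P5@[24:29]
i=30 'e': node 17→6 ·f
i=31 'd': node 6→9
i=32 'e': node 9→2 ·f  ** P0@[31:32]
i=33 'a': node 2→0 ·f
i=34 'b': node 0→12
i=35 'c': node 12→13  ** P1@[35:35]
i=36 'b': node 13→18  ** P6@[34:36]
i=37 'd': node 18→1 ·f
i=38 'e': node 1→2  ** P0@[37:38]
i=39 'e': node 2→6 ·f
i=40 'b': node 6→12 ·f
i=41 'c': node 12→13  ** P1@[41:41]
i=42 'b': node 13→18  ** P6@[40:42]
i=43 'b': node 18→12 ·f
i=44 'd': node 12→1 ·f
i=45 'e': node 1→2  ** P0@[44:45]
i=46 'a': node 2→0 ·f
i=47 'a': node 0→0
i=48 'b': node 0→12
i=49 'd': node 12→1 ·f
i=50 'b': node 1→12 ·f
i=51 'c': node 12→13  ** P1@[51:51]
i=52 'b': node 13→18  ** P6@[50:52]
i=53 'd': node 18→1 ·f
i=54 'c': node 1→19  ** P1@[54:54]
i=55 'b': node 19→20  ** P7@[53:55]
i=56 'b': node 20→12 ·f
i=57 'd': node 12→1 ·f
i=58 'c': node 1→19  ** P1@[58:58]
i=59 'b': node 19→20  ** P7@[57:59]
i=60 'd': node 20→1 ·f
i=61 'e': node 1→2  ** P0@[60:61]
i=62 'd': node 2→9 ·f
i=63 'c': node 9→10  ** P1@[63:63]
i=64 'b': node 10→11  ** P4@[61:64],P7@[62:64]
i=65 'c': node 11→13 ·f  ** P1@[65:65]
i=66 'e': node 13→6 ·f
i=67 'e': node 6→6 ·f
i=68 'a': node 6→0 ·f
i=69 'e': node 0→6
i=70 'd': node 6→9
i=71 'b': node 9→12 ·f
i=72 'b': node 12→12 ·f
i=73 'e': node 12→6 ·f
i=74 'b': node 6→12 ·f
i=75 'c': node 12→13  ** P1@[75:75]
i=76 'b': node 13→18  ** P6@[74:76]
i=77 'd': node 18→1 ·f

All matches (sorted): [[3,1],[4,3],[5,1],[11,1],[12,4],[12,7],[13,1],[17,1],[18,6],[20,0],[21,1],[25,1],[29,5],[32,0],[35,1],[36,6],[38,0],[41,1],[42,6],[45,0],[51,1],[52,6],[54,1],[55,7],[58,1],[59,7],[61,0],[63,1],[64,4],[64,7],[65,1],[75,1],[76,6]]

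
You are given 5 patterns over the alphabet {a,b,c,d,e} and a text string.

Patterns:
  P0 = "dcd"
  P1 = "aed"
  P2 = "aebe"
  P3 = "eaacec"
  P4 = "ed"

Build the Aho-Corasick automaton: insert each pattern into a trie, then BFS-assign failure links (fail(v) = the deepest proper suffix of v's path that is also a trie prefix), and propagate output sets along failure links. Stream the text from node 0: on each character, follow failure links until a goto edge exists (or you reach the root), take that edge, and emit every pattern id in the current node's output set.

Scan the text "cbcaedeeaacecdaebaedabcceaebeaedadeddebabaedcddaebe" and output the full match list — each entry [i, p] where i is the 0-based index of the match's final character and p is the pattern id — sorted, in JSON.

Build:
Trie (insert patterns):
  n0 'ε': a→4 d→1 e→9
  n1 'd': c→2
  n2 'dc': d→3
  n3 'dcd': ·  ←P0
  n4 'a': e→5
  n5 'ae': b→7 d→6
  n6 'aed': ·  ←P1
  n7 'aeb': e→8
  n8 'aebe': ·  ←P2
  n9 'e': a→10 d→15
  n10 'ea': a→11
  n11 'eaa': c→12
  n12 'eaac': e→13
  n13 'eaace': c→14
  n14 'eaacec': ·  ←P3
  n15 'ed': ·  ←P4

BFS fail/out derivation:
  n1('d'): parent n0 fail=0; on 'd' 0 → fail=0;  out ∅∪∅=∅
  n4('a'): parent n0 fail=0; on 'a' 0 → fail=0;  out ∅∪∅=∅
  n9('e'): parent n0 fail=0; on 'e' 0 → fail=0;  out ∅∪∅=∅
  n2('dc'): parent n1 fail=0; on 'c' 0 → fail=0;  out ∅∪∅=∅
  n5('ae'): parent n4 fail=0; on 'e' 0 → fail=9;  out ∅∪∅=∅
  n10('ea'): parent n9 fail=0; on 'a' 0 → fail=4;  out ∅∪∅=∅
  n15('ed'): parent n9 fail=0; on 'd' 0 → fail=1;  out {4}∪∅={4}
  n3('dcd'): parent n2 fail=0; on 'd' 0 → fail=1;  out {0}∪∅={0}
  n6('aed'): parent n5 fail=9; on 'd' 9 → fail=15;  out {1}∪{4}={1,4}
  n7('aeb'): parent n5 fail=9; on 'b' 9→0 → fail=0;  out ∅∪∅=∅
  n11('eaa'): parent n10 fail=4; on 'a' 4→0 → fail=4;  out ∅∪∅=∅
  n8('aebe'): parent n7 fail=0; on 'e' 0 → fail=9;  out {2}∪∅={2}
  n12('eaac'): parent n11 fail=4; on 'c' 4→0 → fail=0;  out ∅∪∅=∅
  n13('eaace'): parent n12 fail=0; on 'e' 0 → fail=9;  out ∅∪∅=∅
  n14('eaacec'): parent n13 fail=9; on 'c' 9→0 → fail=0;  out {3}∪∅={3}

Text stream:
pos 0 'c': at 0
pos 1 'b': at 0
pos 2 'c': at 0
pos 3 'a': at 4
pos 4 'e': at 5
pos 5 'd': at 6  emit P1@[3:5],P4@[4:5]
pos 6 'e': at 9 (fail-walked)
pos 7 'e': at 9 (fail-walked)
pos 8 'a': at 10
pos 9 'a': at 11
pos 10 'c': at 12
pos 11 'e': at 13
pos 12 'c': at 14  emit P3@[7:12]
pos 13 'd': at 1 (fail-walked)
pos 14 'a': at 4 (fail-walked)
pos 15 'e': at 5
pos 16 'b': at 7
pos 17 'a': at 4 (fail-walked)
pos 18 'e': at 5
pos 19 'd': at 6  emit P1@[17:19],P4@[18:19]
pos 20 'a': at 4 (fail-walked)
pos 21 'b': at 0 (fail-walked)
pos 22 'c': at 0
pos 23 'c': at 0
pos 24 'e': at 9
pos 25 'a': at 10
pos 26 'e': at 5 (fail-walked)
pos 27 'b': at 7
pos 28 'e': at 8  emit P2@[25:28]
pos 29 'a': at 10 (fail-walked)
pos 30 'e': at 5 (fail-walked)
pos 31 'd': at 6  emit P1@[29:31],P4@[30:31]
pos 32 'a': at 4 (fail-walked)
pos 33 'd': at 1 (fail-walked)
pos 34 'e': at 9 (fail-walked)
pos 35 'd': at 15  emit P4@[34:35]
pos 36 'd': at 1 (fail-walked)
pos 37 'e': at 9 (fail-walked)
pos 38 'b': at 0 (fail-walked)
pos 39 'a': at 4
pos 40 'b': at 0 (fail-walked)
pos 41 'a': at 4
pos 42 'e': at 5
pos 43 'd': at 6  emit P1@[41:43],P4@[42:43]
pos 44 'c': at 2 (fail-walked)
pos 45 'd': at 3  emit P0@[43:45]
pos 46 'd': at 1 (fail-walked)
pos 47 'a': at 4 (fail-walked)
pos 48 'e': at 5
pos 49 'b': at 7
pos 50 'e': at 8  emit P2@[47:50]

Result: [[5,1],[5,4],[12,3],[19,1],[19,4],[28,2],[31,1],[31,4],[35,4],[43,1],[43,4],[45,0],[50,2]]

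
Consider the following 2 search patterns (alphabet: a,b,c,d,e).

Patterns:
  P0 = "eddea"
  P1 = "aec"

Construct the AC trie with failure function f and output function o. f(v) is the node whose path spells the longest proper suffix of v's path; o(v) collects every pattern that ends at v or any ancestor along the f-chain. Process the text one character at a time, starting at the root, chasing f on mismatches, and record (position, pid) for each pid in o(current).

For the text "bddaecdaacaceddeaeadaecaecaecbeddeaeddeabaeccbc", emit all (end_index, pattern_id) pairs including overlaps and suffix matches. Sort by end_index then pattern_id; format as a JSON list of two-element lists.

Build automaton:
Trie nodes:
  n0 'ε': a→6 e→1
  n1 'e': d→2
  n2 'ed': d→3
  n3 'edd': e→4
  n4 'edde': a→5
  n5 'eddea': ·  ←P0
  n6 'a': e→7
  n7 'ae': c→8
  n8 'aec': ·  ←P1

BFS fail/out derivation:
  fail(1) 'e': from fail(0)=0 chase 'e': 0 ⇒ 0;  out=∅∪out(0)=∅
  fail(6) 'a': from fail(0)=0 chase 'a': 0 ⇒ 0;  out=∅∪out(0)=∅
  fail(2) 'ed': from fail(1)=0 chase 'd': 0 ⇒ 0;  out=∅∪out(0)=∅
  fail(7) 'ae': from fail(6)=0 chase 'e': 0 ⇒ 1;  out=∅∪out(1)=∅
  fail(3) 'edd': from fail(2)=0 chase 'd': 0 ⇒ 0;  out=∅∪out(0)=∅
  fail(8) 'aec': from fail(7)=1 chase 'c': 1→0 ⇒ 0;  out={1}∪out(0)={1}
  fail(4) 'edde': from fail(3)=0 chase 'e': 0 ⇒ 1;  out=∅∪out(1)=∅
  fail(5) 'eddea': from fail(4)=1 chase 'a': 1→0 ⇒ 6;  out={0}∪out(6)={0}

Scan:
[0] read 'b'  n0⇒n0
[1] read 'd'  n0⇒n0
[2] read 'd'  n0⇒n0
[3] read 'a'  n0⇒n6
[4] read 'e'  n6⇒n7
[5] read 'c'  n7⇒n8  → match P1@[3:5]
[6] read 'd'  n8⇒n0 (fail-walked)
[7] read 'a'  n0⇒n6
[8] read 'a'  n6⇒n6 (fail-walked)
[9] read 'c'  n6⇒n0 (fail-walked)
[10] read 'a'  n0⇒n6
[11] read 'c'  n6⇒n0 (fail-walked)
[12] read 'e'  n0⇒n1
[13] read 'd'  n1⇒n2
[14] read 'd'  n2⇒n3
[15] read 'e'  n3⇒n4
[16] read 'a'  n4⇒n5  → match P0@[12:16]
[17] read 'e'  n5⇒n7 (fail-walked)
[18] read 'a'  n7⇒n6 (fail-walked)
[19] read 'd'  n6⇒n0 (fail-walked)
[20] read 'a'  n0⇒n6
[21] read 'e'  n6⇒n7
[22] read 'c'  n7⇒n8  → match P1@[20:22]
[23] read 'a'  n8⇒n6 (fail-walked)
[24] read 'e'  n6⇒n7
[25] read 'c'  n7⇒n8  → match P1@[23:25]
[26] read 'a'  n8⇒n6 (fail-walked)
[27] read 'e'  n6⇒n7
[28] read 'c'  n7⇒n8  → match P1@[26:28]
[29] read 'b'  n8⇒n0 (fail-walked)
[30] read 'e'  n0⇒n1
[31] read 'd'  n1⇒n2
[32] read 'd'  n2⇒n3
[33] read 'e'  n3⇒n4
[34] read 'a'  n4⇒n5  → match P0@[30:34]
[35] read 'e'  n5⇒n7 (fail-walked)
[36] read 'd'  n7⇒n2 (fail-walked)
[37] read 'd'  n2⇒n3
[38] read 'e'  n3⇒n4
[39] read 'a'  n4⇒n5  → match P0@[35:39]
[40] read 'b'  n5⇒n0 (fail-walked)
[41] read 'a'  n0⇒n6
[42] read 'e'  n6⇒n7
[43] read 'c'  n7⇒n8  → match P1@[41:43]
[44] read 'c'  n8⇒n0 (fail-walked)
[45] read 'b'  n0⇒n0
[46] read 'c'  n0⇒n0

Matches: [[5,1],[16,0],[22,1],[25,1],[28,1],[34,0],[39,0],[43,1]]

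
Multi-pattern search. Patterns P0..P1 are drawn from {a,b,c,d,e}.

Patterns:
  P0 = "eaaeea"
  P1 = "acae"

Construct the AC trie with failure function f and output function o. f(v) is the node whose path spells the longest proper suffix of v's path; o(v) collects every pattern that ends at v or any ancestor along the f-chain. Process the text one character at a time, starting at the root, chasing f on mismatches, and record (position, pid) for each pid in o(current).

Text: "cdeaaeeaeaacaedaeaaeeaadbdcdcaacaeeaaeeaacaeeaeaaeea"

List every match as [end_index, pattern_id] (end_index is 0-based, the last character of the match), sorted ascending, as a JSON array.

Construct AC machine:
Trie (insert patterns):
  n0 'ε': a→7 e→1
  n1 'e': a→2
  n2 'ea': a→3
  n3 'eaa': e→4
  n4 'eaae': e→5
  n5 'eaaee': a→6
  n6 'eaaeea': ·  ←P0
  n7 'a': c→8
  n8 'ac': a→9
  n9 'aca': e→10
  n10 'acae': ·  ←P1

Failure links (BFS by depth):
  n1('e'): parent n0 fail=0; on 'e' 0 → fail=0;  out ∅∪∅=∅
  n7('a'): parent n0 fail=0; on 'a' 0 → fail=0;  out ∅∪∅=∅
  n2('ea'): parent n1 fail=0; on 'a' 0 → fail=7;  out ∅∪∅=∅
  n8('ac'): parent n7 fail=0; on 'c' 0 → fail=0;  out ∅∪∅=∅
  n3('eaa'): parent n2 fail=7; on 'a' 7→0 → fail=7;  out ∅∪∅=∅
  n9('aca'): parent n8 fail=0; on 'a' 0 → fail=7;  out ∅∪∅=∅
  n4('eaae'): parent n3 fail=7; on 'e' 7→0 → fail=1;  out ∅∪∅=∅
  n10('acae'): parent n9 fail=7; on 'e' 7→0 → fail=1;  out {1}∪∅={1}
  n5('eaaee'): parent n4 fail=1; on 'e' 1→0 → fail=1;  out ∅∪∅=∅
  n6('eaaeea'): parent n5 fail=1; on 'a' 1 → fail=2;  out {0}∪∅={0}

Run:
pos 0 'c': at 0
pos 1 'd': at 0
pos 2 'e': at 1
pos 3 'a': at 2
pos 4 'a': at 3
pos 5 'e': at 4
pos 6 'e': at 5
pos 7 'a': at 6  emit P0@[2:7]
pos 8 'e': at 1 (fail-walked)
pos 9 'a': at 2
pos 10 'a': at 3
pos 11 'c': at 8 (fail-walked)
pos 12 'a': at 9
pos 13 'e': at 10  emit P1@[10:13]
pos 14 'd': at 0 (fail-walked)
pos 15 'a': at 7
pos 16 'e': at 1 (fail-walked)
pos 17 'a': at 2
pos 18 'a': at 3
pos 19 'e': at 4
pos 20 'e': at 5
pos 21 'a': at 6  emit P0@[16:21]
pos 22 'a': at 3 (fail-walked)
pos 23 'd': at 0 (fail-walked)
pos 24 'b': at 0
pos 25 'd': at 0
pos 26 'c': at 0
pos 27 'd': at 0
pos 28 'c': at 0
pos 29 'a': at 7
pos 30 'a': at 7 (fail-walked)
pos 31 'c': at 8
pos 32 'a': at 9
pos 33 'e': at 10  emit P1@[30:33]
pos 34 'e': at 1 (fail-walked)
pos 35 'a': at 2
pos 36 'a': at 3
pos 37 'e': at 4
pos 38 'e': at 5
pos 39 'a': at 6  emit P0@[34:39]
pos 40 'a': at 3 (fail-walked)
pos 41 'c': at 8 (fail-walked)
pos 42 'a': at 9
pos 43 'e': at 10  emit P1@[40:43]
pos 44 'e': at 1 (fail-walked)
pos 45 'a': at 2
pos 46 'e': at 1 (fail-walked)
pos 47 'a': at 2
pos 48 'a': at 3
pos 49 'e': at 4
pos 50 'e': at 5
pos 51 'a': at 6  emit P0@[46:51]

Result: [[7,0],[13,1],[21,0],[33,1],[39,0],[43,1],[51,0]]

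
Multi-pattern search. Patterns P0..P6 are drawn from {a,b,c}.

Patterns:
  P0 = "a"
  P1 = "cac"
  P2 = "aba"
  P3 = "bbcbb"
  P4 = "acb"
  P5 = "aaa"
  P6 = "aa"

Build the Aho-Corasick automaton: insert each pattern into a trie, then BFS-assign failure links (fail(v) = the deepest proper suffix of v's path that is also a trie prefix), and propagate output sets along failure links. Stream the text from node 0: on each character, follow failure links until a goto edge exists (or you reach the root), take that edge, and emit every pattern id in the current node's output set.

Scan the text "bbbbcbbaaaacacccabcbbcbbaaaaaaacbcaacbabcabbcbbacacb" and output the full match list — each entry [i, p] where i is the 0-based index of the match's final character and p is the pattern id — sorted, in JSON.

Build:
Trie (insert patterns):
  n0 'ε': a→1 b→7 c→2
  n1 'a': a→14 b→5 c→12  ←P0
  n2 'c': a→3
  n3 'ca': c→4
  n4 'cac': ·  ←P1
  n5 'ab': a→6
  n6 'aba': ·  ←P2
  n7 'b': b→8
  n8 'bb': c→9
  n9 'bbc': b→10
  n10 'bbcb': b→11
  n11 'bbcbb': ·  ←P3
  n12 'ac': b→13
  n13 'acb': ·  ←P4
  n14 'aa': a→15  ←P6
  n15 'aaa': ·  ←P5

BFS fail/out derivation:
  fail(1) 'a': from fail(0)=0 chase 'a': 0 ⇒ 0;  out={0}∪out(0)={0}
  fail(2) 'c': from fail(0)=0 chase 'c': 0 ⇒ 0;  out=∅∪out(0)=∅
  fail(7) 'b': from fail(0)=0 chase 'b': 0 ⇒ 0;  out=∅∪out(0)=∅
  fail(3) 'ca': from fail(2)=0 chase 'a': 0 ⇒ 1;  out=∅∪out(1)={0}
  fail(5) 'ab': from fail(1)=0 chase 'b': 0 ⇒ 7;  out=∅∪out(7)=∅
  fail(8) 'bb': from fail(7)=0 chase 'b': 0 ⇒ 7;  out=∅∪out(7)=∅
  fail(12) 'ac': from fail(1)=0 chase 'c': 0 ⇒ 2;  out=∅∪out(2)=∅
  fail(14) 'aa': from fail(1)=0 chase 'a': 0 ⇒ 1;  out={6}∪out(1)={0,6}
  fail(4) 'cac': from fail(3)=1 chase 'c': 1 ⇒ 12;  out={1}∪out(12)={1}
  fail(6) 'aba': from fail(5)=7 chase 'a': 7→0 ⇒ 1;  out={2}∪out(1)={0,2}
  fail(9) 'bbc': from fail(8)=7 chase 'c': 7→0 ⇒ 2;  out=∅∪out(2)=∅
  fail(13) 'acb': from fail(12)=2 chase 'b': 2→0 ⇒ 7;  out={4}∪out(7)={4}
  fail(15) 'aaa': from fail(14)=1 chase 'a': 1 ⇒ 14;  out={5}∪out(14)={0,5,6}
  fail(10) 'bbcb': from fail(9)=2 chase 'b': 2→0 ⇒ 7;  out=∅∪out(7)=∅
  fail(11) 'bbcbb': from fail(10)=7 chase 'b': 7 ⇒ 8;  out={3}∪out(8)={3}

Scan:
[0] read 'b'  n0⇒n7
[1] read 'b'  n7⇒n8
[2] read 'b'  n8⇒n8 ·f
[3] read 'b'  n8⇒n8 ·f
[4] read 'c'  n8⇒n9
[5] read 'b'  n9⇒n10
[6] read 'b'  n10⇒n11  → match P3@[2:6]
[7] read 'a'  n11⇒n1 ·f  → match P0@[7:7]
[8] read 'a'  n1⇒n14  → match P0@[8:8],P6@[7:8]
[9] read 'a'  n14⇒n15  → match P0@[9:9],P5@[7:9],P6@[8:9]
[10] read 'a'  n15⇒n15 ·f  → match P0@[10:10],P5@[8:10],P6@[9:10]
[11] read 'c'  n15⇒n12 ·f
[12] read 'a'  n12⇒n3 ·f  → match P0@[12:12]
[13] read 'c'  n3⇒n4  → match P1@[11:13]
[14] read 'c'  n4⇒n2 ·f
[15] read 'c'  n2⇒n2 ·f
[16] read 'a'  n2⇒n3  → match P0@[16:16]
[17] read 'b'  n3⇒n5 ·f
[18] read 'c'  n5⇒n2 ·f
[19] read 'b'  n2⇒n7 ·f
[20] read 'b'  n7⇒n8
[21] read 'c'  n8⇒n9
[22] read 'b'  n9⇒n10
[23] read 'b'  n10⇒n11  → match P3@[19:23]
[24] read 'a'  n11⇒n1 ·f  → match P0@[24:24]
[25] read 'a'  n1⇒n14  → match P0@[25:25],P6@[24:25]
[26] read 'a'  n14⇒n15  → match P0@[26:26],P5@[24:26],P6@[25:26]
[27] read 'a'  n15⇒n15 ·f  → match P0@[27:27],P5@[25:27],P6@[26:27]
[28] read 'a'  n15⇒n15 ·f  → match P0@[28:28],P5@[26:28],P6@[27:28]
[29] read 'a'  n15⇒n15 ·f  → match P0@[29:29],P5@[27:29],P6@[28:29]
[30] read 'a'  n15⇒n15 ·f  → match P0@[30:30],P5@[28:30],P6@[29:30]
[31] read 'c'  n15⇒n12 ·f
[32] read 'b'  n12⇒n13  → match P4@[30:32]
[33] read 'c'  n13⇒n2 ·f
[34] read 'a'  n2⇒n3  → match P0@[34:34]
[35] read 'a'  n3⇒n14 ·f  → match P0@[35:35],P6@[34:35]
[36] read 'c'  n14⇒n12 ·f
[37] read 'b'  n12⇒n13  → match P4@[35:37]
[38] read 'a'  n13⇒n1 ·f  → match P0@[38:38]
[39] read 'b'  n1⇒n5
[40] read 'c'  n5⇒n2 ·f
[41] read 'a'  n2⇒n3  → match P0@[41:41]
[42] read 'b'  n3⇒n5 ·f
[43] read 'b'  n5⇒n8 ·f
[44] read 'c'  n8⇒n9
[45] read 'b'  n9⇒n10
[46] read 'b'  n10⇒n11  → match P3@[42:46]
[47] read 'a'  n11⇒n1 ·f  → match P0@[47:47]
[48] read 'c'  n1⇒n12
[49] read 'a'  n12⇒n3 ·f  → match P0@[49:49]
[50] read 'c'  n3⇒n4  → match P1@[48:50]
[51] read 'b'  n4⇒n13 ·f  → match P4@[49:51]

Matches: [[6,3],[7,0],[8,0],[8,6],[9,0],[9,5],[9,6],[10,0],[10,5],[10,6],[12,0],[13,1],[16,0],[23,3],[24,0],[25,0],[25,6],[26,0],[26,5],[26,6],[27,0],[27,5],[27,6],[28,0],[28,5],[28,6],[29,0],[29,5],[29,6],[30,0],[30,5],[30,6],[32,4],[34,0],[35,0],[35,6],[37,4],[38,0],[41,0],[46,3],[47,0],[49,0],[50,1],[51,4]]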